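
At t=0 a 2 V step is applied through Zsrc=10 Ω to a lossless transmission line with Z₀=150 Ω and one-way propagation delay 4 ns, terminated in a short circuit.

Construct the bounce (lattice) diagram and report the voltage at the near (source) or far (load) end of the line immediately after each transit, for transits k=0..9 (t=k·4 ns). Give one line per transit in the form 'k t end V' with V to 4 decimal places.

Γ_L=-1.000000, Γ_S=-0.875000; launch V₁=2·150/160=1.875000
k=0 src: V=1.8750
k=1 load: inc=1.875000, refl=1.875000·-1.000000=-1.8750; V=0.000000+1.875000+-1.875000=0.0000
k=2 src: inc=-1.875000, refl=-1.875000·-0.875000=1.6406; V=1.875000+-1.875000+1.640625=1.6406
k=3 load: inc=1.640625, refl=1.640625·-1.000000=-1.6406; V=0.000000+1.640625+-1.640625=0.0000
k=4 src: inc=-1.640625, refl=-1.640625·-0.875000=1.4355; V=1.640625+-1.640625+1.435547=1.4355
k=5 load: inc=1.435547, refl=1.435547·-1.000000=-1.4355; V=0.000000+1.435547+-1.435547=0.0000
k=6 src: inc=-1.435547, refl=-1.435547·-0.875000=1.2561; V=1.435547+-1.435547+1.256104=1.2561
k=7 load: inc=1.256104, refl=1.256104·-1.000000=-1.2561; V=0.000000+1.256104+-1.256104=0.0000
k=8 src: inc=-1.256104, refl=-1.256104·-0.875000=1.0991; V=1.256104+-1.256104+1.099091=1.0991
k=9 load: inc=1.099091, refl=1.099091·-1.000000=-1.0991; V=0.000000+1.099091+-1.099091=0.0000

0 0 source 1.8750
1 4 load 0.0000
2 8 source 1.6406
3 12 load 0.0000
4 16 source 1.4355
5 20 load 0.0000
6 24 source 1.2561
7 28 load 0.0000
8 32 source 1.0991
9 36 load 0.0000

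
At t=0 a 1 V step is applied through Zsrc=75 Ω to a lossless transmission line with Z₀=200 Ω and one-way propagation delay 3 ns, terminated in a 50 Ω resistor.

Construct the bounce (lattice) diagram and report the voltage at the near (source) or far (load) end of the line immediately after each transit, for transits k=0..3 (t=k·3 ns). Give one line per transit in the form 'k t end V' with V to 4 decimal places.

Γ_L=-0.600000, Γ_S=-0.454545; launch V₁=1·200/275=0.727273
k=0 src: V=0.7273
k=1 load: inc=0.727273, refl=0.727273·-0.600000=-0.4364; V=0.000000+0.727273+-0.436364=0.2909
k=2 src: inc=-0.436364, refl=-0.436364·-0.454545=0.1983; V=0.727273+-0.436364+0.198347=0.4893
k=3 load: inc=0.198347, refl=0.198347·-0.600000=-0.1190; V=0.290909+0.198347+-0.119008=0.3702

0 0 source 0.7273
1 3 load 0.2909
2 6 source 0.4893
3 9 load 0.3702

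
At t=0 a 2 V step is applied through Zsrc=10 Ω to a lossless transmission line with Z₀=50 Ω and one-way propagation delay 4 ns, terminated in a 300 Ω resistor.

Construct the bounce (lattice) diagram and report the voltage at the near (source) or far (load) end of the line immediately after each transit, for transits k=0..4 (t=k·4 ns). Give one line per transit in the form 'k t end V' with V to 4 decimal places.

0 0 source 1.6667
1 4 load 2.8571
2 8 source 2.0635
3 12 load 1.4966
4 16 source 1.8745

Γ_L=0.714286, Γ_S=-0.666667; launch V₁=2·50/60=1.666667
k=0 src: V=1.6667
k=1 load: inc=1.666667, refl=1.666667·0.714286=1.1905; V=0.000000+1.666667+1.190476=2.8571
k=2 src: inc=1.190476, refl=1.190476·-0.666667=-0.7937; V=1.666667+1.190476+-0.793651=2.0635
k=3 load: inc=-0.793651, refl=-0.793651·0.714286=-0.5669; V=2.857143+-0.793651+-0.566893=1.4966
k=4 src: inc=-0.566893, refl=-0.566893·-0.666667=0.3779; V=2.063492+-0.566893+0.377929=1.8745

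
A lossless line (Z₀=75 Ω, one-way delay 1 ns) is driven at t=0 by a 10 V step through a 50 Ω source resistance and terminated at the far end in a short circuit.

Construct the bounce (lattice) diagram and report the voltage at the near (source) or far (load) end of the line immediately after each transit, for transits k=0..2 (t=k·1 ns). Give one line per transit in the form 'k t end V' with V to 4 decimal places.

0 0 source 6.0000
1 1 load 0.0000
2 2 source 1.2000

Γ_L=-1.000000, Γ_S=-0.200000; launch V₁=10·75/125=6.000000
k=0 src: V=6.0000
k=1 load: inc=6.000000, refl=6.000000·-1.000000=-6.0000; V=0.000000+6.000000+-6.000000=0.0000
k=2 src: inc=-6.000000, refl=-6.000000·-0.200000=1.2000; V=6.000000+-6.000000+1.200000=1.2000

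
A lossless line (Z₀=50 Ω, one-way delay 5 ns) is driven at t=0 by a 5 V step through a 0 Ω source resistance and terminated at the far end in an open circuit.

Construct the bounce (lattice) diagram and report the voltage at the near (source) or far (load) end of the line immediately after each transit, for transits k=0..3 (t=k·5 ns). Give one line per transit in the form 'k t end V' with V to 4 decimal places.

Γ_L=1.000000, Γ_S=-1.000000; launch V₁=5·50/50=5.000000
k=0 src: V=5.0000
k=1 load: inc=5.000000, refl=5.000000·1.000000=5.0000; V=0.000000+5.000000+5.000000=10.0000
k=2 src: inc=5.000000, refl=5.000000·-1.000000=-5.0000; V=5.000000+5.000000+-5.000000=5.0000
k=3 load: inc=-5.000000, refl=-5.000000·1.000000=-5.0000; V=10.000000+-5.000000+-5.000000=0.0000

0 0 source 5.0000
1 5 load 10.0000
2 10 source 5.0000
3 15 load 0.0000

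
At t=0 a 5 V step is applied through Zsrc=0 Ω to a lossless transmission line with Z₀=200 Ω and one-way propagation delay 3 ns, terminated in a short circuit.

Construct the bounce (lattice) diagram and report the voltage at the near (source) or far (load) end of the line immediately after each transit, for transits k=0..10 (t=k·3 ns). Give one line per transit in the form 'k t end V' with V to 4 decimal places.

0 0 source 5.0000
1 3 load 0.0000
2 6 source 5.0000
3 9 load 0.0000
4 12 source 5.0000
5 15 load 0.0000
6 18 source 5.0000
7 21 load 0.0000
8 24 source 5.0000
9 27 load 0.0000
10 30 source 5.0000

Γ_L=-1.000000, Γ_S=-1.000000; launch V₁=5·200/200=5.000000
k=0 src: V=5.0000
k=1 load: inc=5.000000, refl=5.000000·-1.000000=-5.0000; V=0.000000+5.000000+-5.000000=0.0000
k=2 src: inc=-5.000000, refl=-5.000000·-1.000000=5.0000; V=5.000000+-5.000000+5.000000=5.0000
k=3 load: inc=5.000000, refl=5.000000·-1.000000=-5.0000; V=0.000000+5.000000+-5.000000=0.0000
k=4 src: inc=-5.000000, refl=-5.000000·-1.000000=5.0000; V=5.000000+-5.000000+5.000000=5.0000
k=5 load: inc=5.000000, refl=5.000000·-1.000000=-5.0000; V=0.000000+5.000000+-5.000000=0.0000
k=6 src: inc=-5.000000, refl=-5.000000·-1.000000=5.0000; V=5.000000+-5.000000+5.000000=5.0000
k=7 load: inc=5.000000, refl=5.000000·-1.000000=-5.0000; V=0.000000+5.000000+-5.000000=0.0000
k=8 src: inc=-5.000000, refl=-5.000000·-1.000000=5.0000; V=5.000000+-5.000000+5.000000=5.0000
k=9 load: inc=5.000000, refl=5.000000·-1.000000=-5.0000; V=0.000000+5.000000+-5.000000=0.0000
k=10 src: inc=-5.000000, refl=-5.000000·-1.000000=5.0000; V=5.000000+-5.000000+5.000000=5.0000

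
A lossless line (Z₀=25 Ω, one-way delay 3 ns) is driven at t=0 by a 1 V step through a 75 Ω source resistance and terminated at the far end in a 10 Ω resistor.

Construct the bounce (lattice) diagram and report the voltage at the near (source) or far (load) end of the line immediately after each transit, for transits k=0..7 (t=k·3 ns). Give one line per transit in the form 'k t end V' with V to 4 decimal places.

0 0 source 0.2500
1 3 load 0.1429
2 6 source 0.0893
3 9 load 0.1122
4 12 source 0.1237
5 15 load 0.1188
6 18 source 0.1163
7 21 load 0.1174

Γ_L=-0.428571, Γ_S=0.500000; launch V₁=1·25/100=0.250000
k=0 src: V=0.2500
k=1 load: inc=0.250000, refl=0.250000·-0.428571=-0.1071; V=0.000000+0.250000+-0.107143=0.1429
k=2 src: inc=-0.107143, refl=-0.107143·0.500000=-0.0536; V=0.250000+-0.107143+-0.053571=0.0893
k=3 load: inc=-0.053571, refl=-0.053571·-0.428571=0.0230; V=0.142857+-0.053571+0.022959=0.1122
k=4 src: inc=0.022959, refl=0.022959·0.500000=0.0115; V=0.089286+0.022959+0.011480=0.1237
k=5 load: inc=0.011480, refl=0.011480·-0.428571=-0.0049; V=0.112245+0.011480+-0.004920=0.1188
k=6 src: inc=-0.004920, refl=-0.004920·0.500000=-0.0025; V=0.123724+-0.004920+-0.002460=0.1163
k=7 load: inc=-0.002460, refl=-0.002460·-0.428571=0.0011; V=0.118805+-0.002460+0.001054=0.1174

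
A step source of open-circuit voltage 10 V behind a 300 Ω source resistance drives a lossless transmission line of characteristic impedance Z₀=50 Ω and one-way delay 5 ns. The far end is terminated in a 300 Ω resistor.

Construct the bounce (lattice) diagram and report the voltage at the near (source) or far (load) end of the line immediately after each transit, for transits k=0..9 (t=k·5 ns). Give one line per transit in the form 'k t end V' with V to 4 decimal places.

Γ_L=0.714286, Γ_S=0.714286; launch V₁=10·50/350=1.428571
k=0 src: V=1.4286
k=1 load: inc=1.428571, refl=1.428571·0.714286=1.0204; V=0.000000+1.428571+1.020408=2.4490
k=2 src: inc=1.020408, refl=1.020408·0.714286=0.7289; V=1.428571+1.020408+0.728863=3.1778
k=3 load: inc=0.728863, refl=0.728863·0.714286=0.5206; V=2.448980+0.728863+0.520616=3.6985
k=4 src: inc=0.520616, refl=0.520616·0.714286=0.3719; V=3.177843+0.520616+0.371869=4.0703
k=5 load: inc=0.371869, refl=0.371869·0.714286=0.2656; V=3.698459+0.371869+0.265621=4.3359
k=6 src: inc=0.265621, refl=0.265621·0.714286=0.1897; V=4.070328+0.265621+0.189729=4.5257
k=7 load: inc=0.189729, refl=0.189729·0.714286=0.1355; V=4.335948+0.189729+0.135521=4.6612
k=8 src: inc=0.135521, refl=0.135521·0.714286=0.0968; V=4.525677+0.135521+0.096801=4.7580
k=9 load: inc=0.096801, refl=0.096801·0.714286=0.0691; V=4.661198+0.096801+0.069143=4.8271

0 0 source 1.4286
1 5 load 2.4490
2 10 source 3.1778
3 15 load 3.6985
4 20 source 4.0703
5 25 load 4.3359
6 30 source 4.5257
7 35 load 4.6612
8 40 source 4.7580
9 45 load 4.8271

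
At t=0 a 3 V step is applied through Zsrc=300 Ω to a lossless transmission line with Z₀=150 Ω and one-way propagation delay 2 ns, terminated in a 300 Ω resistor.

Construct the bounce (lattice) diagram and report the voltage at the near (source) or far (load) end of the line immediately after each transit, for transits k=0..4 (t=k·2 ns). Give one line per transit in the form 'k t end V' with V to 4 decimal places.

Γ_L=0.333333, Γ_S=0.333333; launch V₁=3·150/450=1.000000
k=0 src: V=1.0000
k=1 load: inc=1.000000, refl=1.000000·0.333333=0.3333; V=0.000000+1.000000+0.333333=1.3333
k=2 src: inc=0.333333, refl=0.333333·0.333333=0.1111; V=1.000000+0.333333+0.111111=1.4444
k=3 load: inc=0.111111, refl=0.111111·0.333333=0.0370; V=1.333333+0.111111+0.037037=1.4815
k=4 src: inc=0.037037, refl=0.037037·0.333333=0.0123; V=1.444444+0.037037+0.012346=1.4938

0 0 source 1.0000
1 2 load 1.3333
2 4 source 1.4444
3 6 load 1.4815
4 8 source 1.4938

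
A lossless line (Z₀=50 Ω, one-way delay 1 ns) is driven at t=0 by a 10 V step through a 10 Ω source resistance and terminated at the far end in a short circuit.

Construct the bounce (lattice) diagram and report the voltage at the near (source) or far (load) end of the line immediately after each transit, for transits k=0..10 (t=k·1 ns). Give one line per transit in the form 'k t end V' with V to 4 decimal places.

Γ_L=-1.000000, Γ_S=-0.666667; launch V₁=10·50/60=8.333333
k=0 src: V=8.3333
k=1 load: inc=8.333333, refl=8.333333·-1.000000=-8.3333; V=0.000000+8.333333+-8.333333=0.0000
k=2 src: inc=-8.333333, refl=-8.333333·-0.666667=5.5556; V=8.333333+-8.333333+5.555556=5.5556
k=3 load: inc=5.555556, refl=5.555556·-1.000000=-5.5556; V=0.000000+5.555556+-5.555556=0.0000
k=4 src: inc=-5.555556, refl=-5.555556·-0.666667=3.7037; V=5.555556+-5.555556+3.703704=3.7037
k=5 load: inc=3.703704, refl=3.703704·-1.000000=-3.7037; V=0.000000+3.703704+-3.703704=0.0000
k=6 src: inc=-3.703704, refl=-3.703704·-0.666667=2.4691; V=3.703704+-3.703704+2.469136=2.4691
k=7 load: inc=2.469136, refl=2.469136·-1.000000=-2.4691; V=0.000000+2.469136+-2.469136=0.0000
k=8 src: inc=-2.469136, refl=-2.469136·-0.666667=1.6461; V=2.469136+-2.469136+1.646091=1.6461
k=9 load: inc=1.646091, refl=1.646091·-1.000000=-1.6461; V=0.000000+1.646091+-1.646091=0.0000
k=10 src: inc=-1.646091, refl=-1.646091·-0.666667=1.0974; V=1.646091+-1.646091+1.097394=1.0974

0 0 source 8.3333
1 1 load 0.0000
2 2 source 5.5556
3 3 load 0.0000
4 4 source 3.7037
5 5 load 0.0000
6 6 source 2.4691
7 7 load 0.0000
8 8 source 1.6461
9 9 load 0.0000
10 10 source 1.0974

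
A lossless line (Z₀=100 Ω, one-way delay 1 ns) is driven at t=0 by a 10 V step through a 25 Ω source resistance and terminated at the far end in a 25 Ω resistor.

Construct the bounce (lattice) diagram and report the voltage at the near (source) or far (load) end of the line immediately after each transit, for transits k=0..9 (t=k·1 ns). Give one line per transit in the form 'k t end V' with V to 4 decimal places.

Γ_L=-0.600000, Γ_S=-0.600000; launch V₁=10·100/125=8.000000
k=0 src: V=8.0000
k=1 load: inc=8.000000, refl=8.000000·-0.600000=-4.8000; V=0.000000+8.000000+-4.800000=3.2000
k=2 src: inc=-4.800000, refl=-4.800000·-0.600000=2.8800; V=8.000000+-4.800000+2.880000=6.0800
k=3 load: inc=2.880000, refl=2.880000·-0.600000=-1.7280; V=3.200000+2.880000+-1.728000=4.3520
k=4 src: inc=-1.728000, refl=-1.728000·-0.600000=1.0368; V=6.080000+-1.728000+1.036800=5.3888
k=5 load: inc=1.036800, refl=1.036800·-0.600000=-0.6221; V=4.352000+1.036800+-0.622080=4.7667
k=6 src: inc=-0.622080, refl=-0.622080·-0.600000=0.3732; V=5.388800+-0.622080+0.373248=5.1400
k=7 load: inc=0.373248, refl=0.373248·-0.600000=-0.2239; V=4.766720+0.373248+-0.223949=4.9160
k=8 src: inc=-0.223949, refl=-0.223949·-0.600000=0.1344; V=5.139968+-0.223949+0.134369=5.0504
k=9 load: inc=0.134369, refl=0.134369·-0.600000=-0.0806; V=4.916019+0.134369+-0.080622=4.9698

0 0 source 8.0000
1 1 load 3.2000
2 2 source 6.0800
3 3 load 4.3520
4 4 source 5.3888
5 5 load 4.7667
6 6 source 5.1400
7 7 load 4.9160
8 8 source 5.0504
9 9 load 4.9698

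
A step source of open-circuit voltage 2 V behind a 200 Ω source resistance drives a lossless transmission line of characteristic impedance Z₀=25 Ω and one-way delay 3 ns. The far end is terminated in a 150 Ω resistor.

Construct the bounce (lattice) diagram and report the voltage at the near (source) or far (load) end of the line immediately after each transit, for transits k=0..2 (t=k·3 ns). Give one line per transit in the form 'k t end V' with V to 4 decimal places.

Γ_L=0.714286, Γ_S=0.777778; launch V₁=2·25/225=0.222222
k=0 src: V=0.2222
k=1 load: inc=0.222222, refl=0.222222·0.714286=0.1587; V=0.000000+0.222222+0.158730=0.3810
k=2 src: inc=0.158730, refl=0.158730·0.777778=0.1235; V=0.222222+0.158730+0.123457=0.5044

0 0 source 0.2222
1 3 load 0.3810
2 6 source 0.5044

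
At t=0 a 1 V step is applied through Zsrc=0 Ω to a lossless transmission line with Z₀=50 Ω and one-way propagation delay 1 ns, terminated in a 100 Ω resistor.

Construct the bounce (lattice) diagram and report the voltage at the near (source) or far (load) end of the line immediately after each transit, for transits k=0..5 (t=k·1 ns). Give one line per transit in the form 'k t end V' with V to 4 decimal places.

Γ_L=0.333333, Γ_S=-1.000000; launch V₁=1·50/50=1.000000
k=0 src: V=1.0000
k=1 load: inc=1.000000, refl=1.000000·0.333333=0.3333; V=0.000000+1.000000+0.333333=1.3333
k=2 src: inc=0.333333, refl=0.333333·-1.000000=-0.3333; V=1.000000+0.333333+-0.333333=1.0000
k=3 load: inc=-0.333333, refl=-0.333333·0.333333=-0.1111; V=1.333333+-0.333333+-0.111111=0.8889
k=4 src: inc=-0.111111, refl=-0.111111·-1.000000=0.1111; V=1.000000+-0.111111+0.111111=1.0000
k=5 load: inc=0.111111, refl=0.111111·0.333333=0.0370; V=0.888889+0.111111+0.037037=1.0370

0 0 source 1.0000
1 1 load 1.3333
2 2 source 1.0000
3 3 load 0.8889
4 4 source 1.0000
5 5 load 1.0370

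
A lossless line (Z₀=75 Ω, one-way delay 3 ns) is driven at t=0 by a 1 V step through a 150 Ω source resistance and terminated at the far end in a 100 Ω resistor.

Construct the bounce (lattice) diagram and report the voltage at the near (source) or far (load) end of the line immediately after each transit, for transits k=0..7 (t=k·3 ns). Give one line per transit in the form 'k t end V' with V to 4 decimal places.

0 0 source 0.3333
1 3 load 0.3810
2 6 source 0.3968
3 9 load 0.3991
4 12 source 0.3998
5 15 load 0.4000
6 18 source 0.4000
7 21 load 0.4000

Γ_L=0.142857, Γ_S=0.333333; launch V₁=1·75/225=0.333333
k=0 src: V=0.3333
k=1 load: inc=0.333333, refl=0.333333·0.142857=0.0476; V=0.000000+0.333333+0.047619=0.3810
k=2 src: inc=0.047619, refl=0.047619·0.333333=0.0159; V=0.333333+0.047619+0.015873=0.3968
k=3 load: inc=0.015873, refl=0.015873·0.142857=0.0023; V=0.380952+0.015873+0.002268=0.3991
k=4 src: inc=0.002268, refl=0.002268·0.333333=0.0008; V=0.396825+0.002268+0.000756=0.3998
k=5 load: inc=0.000756, refl=0.000756·0.142857=0.0001; V=0.399093+0.000756+0.000108=0.4000
k=6 src: inc=0.000108, refl=0.000108·0.333333=0.0000; V=0.399849+0.000108+0.000036=0.4000
k=7 load: inc=0.000036, refl=0.000036·0.142857=0.0000; V=0.399957+0.000036+0.000005=0.4000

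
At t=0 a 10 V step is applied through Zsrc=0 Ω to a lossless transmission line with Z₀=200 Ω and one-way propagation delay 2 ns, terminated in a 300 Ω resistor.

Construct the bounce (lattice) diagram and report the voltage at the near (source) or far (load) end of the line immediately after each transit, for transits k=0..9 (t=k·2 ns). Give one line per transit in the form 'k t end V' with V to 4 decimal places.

Γ_L=0.200000, Γ_S=-1.000000; launch V₁=10·200/200=10.000000
k=0 src: V=10.0000
k=1 load: inc=10.000000, refl=10.000000·0.200000=2.0000; V=0.000000+10.000000+2.000000=12.0000
k=2 src: inc=2.000000, refl=2.000000·-1.000000=-2.0000; V=10.000000+2.000000+-2.000000=10.0000
k=3 load: inc=-2.000000, refl=-2.000000·0.200000=-0.4000; V=12.000000+-2.000000+-0.400000=9.6000
k=4 src: inc=-0.400000, refl=-0.400000·-1.000000=0.4000; V=10.000000+-0.400000+0.400000=10.0000
k=5 load: inc=0.400000, refl=0.400000·0.200000=0.0800; V=9.600000+0.400000+0.080000=10.0800
k=6 src: inc=0.080000, refl=0.080000·-1.000000=-0.0800; V=10.000000+0.080000+-0.080000=10.0000
k=7 load: inc=-0.080000, refl=-0.080000·0.200000=-0.0160; V=10.080000+-0.080000+-0.016000=9.9840
k=8 src: inc=-0.016000, refl=-0.016000·-1.000000=0.0160; V=10.000000+-0.016000+0.016000=10.0000
k=9 load: inc=0.016000, refl=0.016000·0.200000=0.0032; V=9.984000+0.016000+0.003200=10.0032

0 0 source 10.0000
1 2 load 12.0000
2 4 source 10.0000
3 6 load 9.6000
4 8 source 10.0000
5 10 load 10.0800
6 12 source 10.0000
7 14 load 9.9840
8 16 source 10.0000
9 18 load 10.0032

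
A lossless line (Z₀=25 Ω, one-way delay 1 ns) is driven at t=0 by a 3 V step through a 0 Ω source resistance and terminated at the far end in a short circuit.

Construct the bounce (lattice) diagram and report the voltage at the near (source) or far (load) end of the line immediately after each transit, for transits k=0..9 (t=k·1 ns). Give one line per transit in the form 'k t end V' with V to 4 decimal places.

Γ_L=-1.000000, Γ_S=-1.000000; launch V₁=3·25/25=3.000000
k=0 src: V=3.0000
k=1 load: inc=3.000000, refl=3.000000·-1.000000=-3.0000; V=0.000000+3.000000+-3.000000=0.0000
k=2 src: inc=-3.000000, refl=-3.000000·-1.000000=3.0000; V=3.000000+-3.000000+3.000000=3.0000
k=3 load: inc=3.000000, refl=3.000000·-1.000000=-3.0000; V=0.000000+3.000000+-3.000000=0.0000
k=4 src: inc=-3.000000, refl=-3.000000·-1.000000=3.0000; V=3.000000+-3.000000+3.000000=3.0000
k=5 load: inc=3.000000, refl=3.000000·-1.000000=-3.0000; V=0.000000+3.000000+-3.000000=0.0000
k=6 src: inc=-3.000000, refl=-3.000000·-1.000000=3.0000; V=3.000000+-3.000000+3.000000=3.0000
k=7 load: inc=3.000000, refl=3.000000·-1.000000=-3.0000; V=0.000000+3.000000+-3.000000=0.0000
k=8 src: inc=-3.000000, refl=-3.000000·-1.000000=3.0000; V=3.000000+-3.000000+3.000000=3.0000
k=9 load: inc=3.000000, refl=3.000000·-1.000000=-3.0000; V=0.000000+3.000000+-3.000000=0.0000

0 0 source 3.0000
1 1 load 0.0000
2 2 source 3.0000
3 3 load 0.0000
4 4 source 3.0000
5 5 load 0.0000
6 6 source 3.0000
7 7 load 0.0000
8 8 source 3.0000
9 9 load 0.0000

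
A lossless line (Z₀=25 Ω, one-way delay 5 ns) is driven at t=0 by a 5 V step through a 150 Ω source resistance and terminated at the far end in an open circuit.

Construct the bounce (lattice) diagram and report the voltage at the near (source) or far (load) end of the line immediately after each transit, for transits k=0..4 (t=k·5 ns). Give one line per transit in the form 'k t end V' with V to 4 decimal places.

0 0 source 0.7143
1 5 load 1.4286
2 10 source 1.9388
3 15 load 2.4490
4 20 source 2.8134

Γ_L=1.000000, Γ_S=0.714286; launch V₁=5·25/175=0.714286
k=0 src: V=0.7143
k=1 load: inc=0.714286, refl=0.714286·1.000000=0.7143; V=0.000000+0.714286+0.714286=1.4286
k=2 src: inc=0.714286, refl=0.714286·0.714286=0.5102; V=0.714286+0.714286+0.510204=1.9388
k=3 load: inc=0.510204, refl=0.510204·1.000000=0.5102; V=1.428571+0.510204+0.510204=2.4490
k=4 src: inc=0.510204, refl=0.510204·0.714286=0.3644; V=1.938776+0.510204+0.364431=2.8134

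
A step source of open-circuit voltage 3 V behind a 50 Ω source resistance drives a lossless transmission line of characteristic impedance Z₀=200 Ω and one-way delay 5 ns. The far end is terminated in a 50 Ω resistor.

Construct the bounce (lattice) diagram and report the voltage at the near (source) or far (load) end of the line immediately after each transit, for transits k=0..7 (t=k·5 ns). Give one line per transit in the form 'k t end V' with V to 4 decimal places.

Γ_L=-0.600000, Γ_S=-0.600000; launch V₁=3·200/250=2.400000
k=0 src: V=2.4000
k=1 load: inc=2.400000, refl=2.400000·-0.600000=-1.4400; V=0.000000+2.400000+-1.440000=0.9600
k=2 src: inc=-1.440000, refl=-1.440000·-0.600000=0.8640; V=2.400000+-1.440000+0.864000=1.8240
k=3 load: inc=0.864000, refl=0.864000·-0.600000=-0.5184; V=0.960000+0.864000+-0.518400=1.3056
k=4 src: inc=-0.518400, refl=-0.518400·-0.600000=0.3110; V=1.824000+-0.518400+0.311040=1.6166
k=5 load: inc=0.311040, refl=0.311040·-0.600000=-0.1866; V=1.305600+0.311040+-0.186624=1.4300
k=6 src: inc=-0.186624, refl=-0.186624·-0.600000=0.1120; V=1.616640+-0.186624+0.111974=1.5420
k=7 load: inc=0.111974, refl=0.111974·-0.600000=-0.0672; V=1.430016+0.111974+-0.067185=1.4748

0 0 source 2.4000
1 5 load 0.9600
2 10 source 1.8240
3 15 load 1.3056
4 20 source 1.6166
5 25 load 1.4300
6 30 source 1.5420
7 35 load 1.4748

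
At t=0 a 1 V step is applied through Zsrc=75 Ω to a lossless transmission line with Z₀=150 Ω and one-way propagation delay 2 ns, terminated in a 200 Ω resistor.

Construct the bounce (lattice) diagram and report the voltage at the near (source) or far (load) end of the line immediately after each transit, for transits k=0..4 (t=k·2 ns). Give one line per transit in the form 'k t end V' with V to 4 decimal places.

Γ_L=0.142857, Γ_S=-0.333333; launch V₁=1·150/225=0.666667
k=0 src: V=0.6667
k=1 load: inc=0.666667, refl=0.666667·0.142857=0.0952; V=0.000000+0.666667+0.095238=0.7619
k=2 src: inc=0.095238, refl=0.095238·-0.333333=-0.0317; V=0.666667+0.095238+-0.031746=0.7302
k=3 load: inc=-0.031746, refl=-0.031746·0.142857=-0.0045; V=0.761905+-0.031746+-0.004535=0.7256
k=4 src: inc=-0.004535, refl=-0.004535·-0.333333=0.0015; V=0.730159+-0.004535+0.001512=0.7271

0 0 source 0.6667
1 2 load 0.7619
2 4 source 0.7302
3 6 load 0.7256
4 8 source 0.7271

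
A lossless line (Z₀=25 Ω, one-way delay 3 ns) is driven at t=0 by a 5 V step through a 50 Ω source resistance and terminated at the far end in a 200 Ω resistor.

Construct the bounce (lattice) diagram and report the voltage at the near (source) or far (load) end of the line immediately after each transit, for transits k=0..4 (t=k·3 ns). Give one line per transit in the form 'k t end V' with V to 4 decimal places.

0 0 source 1.6667
1 3 load 2.9630
2 6 source 3.3951
3 9 load 3.7311
4 12 source 3.8432

Γ_L=0.777778, Γ_S=0.333333; launch V₁=5·25/75=1.666667
k=0 src: V=1.6667
k=1 load: inc=1.666667, refl=1.666667·0.777778=1.2963; V=0.000000+1.666667+1.296296=2.9630
k=2 src: inc=1.296296, refl=1.296296·0.333333=0.4321; V=1.666667+1.296296+0.432099=3.3951
k=3 load: inc=0.432099, refl=0.432099·0.777778=0.3361; V=2.962963+0.432099+0.336077=3.7311
k=4 src: inc=0.336077, refl=0.336077·0.333333=0.1120; V=3.395062+0.336077+0.112026=3.8432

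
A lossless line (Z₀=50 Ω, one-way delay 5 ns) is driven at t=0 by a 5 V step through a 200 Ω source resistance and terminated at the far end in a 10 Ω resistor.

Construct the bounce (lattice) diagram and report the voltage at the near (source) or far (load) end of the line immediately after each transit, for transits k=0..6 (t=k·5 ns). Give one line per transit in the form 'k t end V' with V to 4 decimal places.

Γ_L=-0.666667, Γ_S=0.600000; launch V₁=5·50/250=1.000000
k=0 src: V=1.0000
k=1 load: inc=1.000000, refl=1.000000·-0.666667=-0.6667; V=0.000000+1.000000+-0.666667=0.3333
k=2 src: inc=-0.666667, refl=-0.666667·0.600000=-0.4000; V=1.000000+-0.666667+-0.400000=-0.0667
k=3 load: inc=-0.400000, refl=-0.400000·-0.666667=0.2667; V=0.333333+-0.400000+0.266667=0.2000
k=4 src: inc=0.266667, refl=0.266667·0.600000=0.1600; V=-0.066667+0.266667+0.160000=0.3600
k=5 load: inc=0.160000, refl=0.160000·-0.666667=-0.1067; V=0.200000+0.160000+-0.106667=0.2533
k=6 src: inc=-0.106667, refl=-0.106667·0.600000=-0.0640; V=0.360000+-0.106667+-0.064000=0.1893

0 0 source 1.0000
1 5 load 0.3333
2 10 source -0.0667
3 15 load 0.2000
4 20 source 0.3600
5 25 load 0.2533
6 30 source 0.1893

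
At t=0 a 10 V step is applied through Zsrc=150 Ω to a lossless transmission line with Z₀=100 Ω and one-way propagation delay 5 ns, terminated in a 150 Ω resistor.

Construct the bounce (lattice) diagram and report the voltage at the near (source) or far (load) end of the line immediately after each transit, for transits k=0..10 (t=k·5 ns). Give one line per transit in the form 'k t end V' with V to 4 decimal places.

Γ_L=0.200000, Γ_S=0.200000; launch V₁=10·100/250=4.000000
k=0 src: V=4.0000
k=1 load: inc=4.000000, refl=4.000000·0.200000=0.8000; V=0.000000+4.000000+0.800000=4.8000
k=2 src: inc=0.800000, refl=0.800000·0.200000=0.1600; V=4.000000+0.800000+0.160000=4.9600
k=3 load: inc=0.160000, refl=0.160000·0.200000=0.0320; V=4.800000+0.160000+0.032000=4.9920
k=4 src: inc=0.032000, refl=0.032000·0.200000=0.0064; V=4.960000+0.032000+0.006400=4.9984
k=5 load: inc=0.006400, refl=0.006400·0.200000=0.0013; V=4.992000+0.006400+0.001280=4.9997
k=6 src: inc=0.001280, refl=0.001280·0.200000=0.0003; V=4.998400+0.001280+0.000256=4.9999
k=7 load: inc=0.000256, refl=0.000256·0.200000=0.0001; V=4.999680+0.000256+0.000051=5.0000
k=8 src: inc=0.000051, refl=0.000051·0.200000=0.0000; V=4.999936+0.000051+0.000010=5.0000
k=9 load: inc=0.000010, refl=0.000010·0.200000=0.0000; V=4.999987+0.000010+0.000002=5.0000
k=10 src: inc=0.000002, refl=0.000002·0.200000=0.0000; V=4.999997+0.000002+0.000000=5.0000

0 0 source 4.0000
1 5 load 4.8000
2 10 source 4.9600
3 15 load 4.9920
4 20 source 4.9984
5 25 load 4.9997
6 30 source 4.9999
7 35 load 5.0000
8 40 source 5.0000
9 45 load 5.0000
10 50 source 5.0000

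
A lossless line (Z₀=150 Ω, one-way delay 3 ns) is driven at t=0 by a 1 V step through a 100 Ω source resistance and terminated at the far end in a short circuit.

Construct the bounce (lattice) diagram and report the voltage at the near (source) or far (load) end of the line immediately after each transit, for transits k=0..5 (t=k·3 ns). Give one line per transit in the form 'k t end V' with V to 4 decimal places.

Γ_L=-1.000000, Γ_S=-0.200000; launch V₁=1·150/250=0.600000
k=0 src: V=0.6000
k=1 load: inc=0.600000, refl=0.600000·-1.000000=-0.6000; V=0.000000+0.600000+-0.600000=0.0000
k=2 src: inc=-0.600000, refl=-0.600000·-0.200000=0.1200; V=0.600000+-0.600000+0.120000=0.1200
k=3 load: inc=0.120000, refl=0.120000·-1.000000=-0.1200; V=0.000000+0.120000+-0.120000=0.0000
k=4 src: inc=-0.120000, refl=-0.120000·-0.200000=0.0240; V=0.120000+-0.120000+0.024000=0.0240
k=5 load: inc=0.024000, refl=0.024000·-1.000000=-0.0240; V=0.000000+0.024000+-0.024000=0.0000

0 0 source 0.6000
1 3 load 0.0000
2 6 source 0.1200
3 9 load 0.0000
4 12 source 0.0240
5 15 load 0.0000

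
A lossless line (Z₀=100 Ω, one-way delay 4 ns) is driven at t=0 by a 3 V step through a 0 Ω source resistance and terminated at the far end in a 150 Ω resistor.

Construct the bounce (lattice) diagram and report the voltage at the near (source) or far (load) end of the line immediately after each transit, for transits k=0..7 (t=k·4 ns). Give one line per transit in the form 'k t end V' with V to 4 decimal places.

Γ_L=0.200000, Γ_S=-1.000000; launch V₁=3·100/100=3.000000
k=0 src: V=3.0000
k=1 load: inc=3.000000, refl=3.000000·0.200000=0.6000; V=0.000000+3.000000+0.600000=3.6000
k=2 src: inc=0.600000, refl=0.600000·-1.000000=-0.6000; V=3.000000+0.600000+-0.600000=3.0000
k=3 load: inc=-0.600000, refl=-0.600000·0.200000=-0.1200; V=3.600000+-0.600000+-0.120000=2.8800
k=4 src: inc=-0.120000, refl=-0.120000·-1.000000=0.1200; V=3.000000+-0.120000+0.120000=3.0000
k=5 load: inc=0.120000, refl=0.120000·0.200000=0.0240; V=2.880000+0.120000+0.024000=3.0240
k=6 src: inc=0.024000, refl=0.024000·-1.000000=-0.0240; V=3.000000+0.024000+-0.024000=3.0000
k=7 load: inc=-0.024000, refl=-0.024000·0.200000=-0.0048; V=3.024000+-0.024000+-0.004800=2.9952

0 0 source 3.0000
1 4 load 3.6000
2 8 source 3.0000
3 12 load 2.8800
4 16 source 3.0000
5 20 load 3.0240
6 24 source 3.0000
7 28 load 2.9952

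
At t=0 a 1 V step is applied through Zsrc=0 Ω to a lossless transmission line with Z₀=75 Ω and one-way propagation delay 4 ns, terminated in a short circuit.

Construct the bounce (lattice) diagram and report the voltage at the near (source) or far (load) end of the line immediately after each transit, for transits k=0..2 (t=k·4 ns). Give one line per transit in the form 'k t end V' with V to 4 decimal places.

Γ_L=-1.000000, Γ_S=-1.000000; launch V₁=1·75/75=1.000000
k=0 src: V=1.0000
k=1 load: inc=1.000000, refl=1.000000·-1.000000=-1.0000; V=0.000000+1.000000+-1.000000=0.0000
k=2 src: inc=-1.000000, refl=-1.000000·-1.000000=1.0000; V=1.000000+-1.000000+1.000000=1.0000

0 0 source 1.0000
1 4 load 0.0000
2 8 source 1.0000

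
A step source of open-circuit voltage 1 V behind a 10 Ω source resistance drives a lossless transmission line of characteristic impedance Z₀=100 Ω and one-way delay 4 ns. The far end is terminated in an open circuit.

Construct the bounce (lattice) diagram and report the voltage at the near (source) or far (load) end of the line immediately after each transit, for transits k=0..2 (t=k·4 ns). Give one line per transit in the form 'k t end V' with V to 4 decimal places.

0 0 source 0.9091
1 4 load 1.8182
2 8 source 1.0744

Γ_L=1.000000, Γ_S=-0.818182; launch V₁=1·100/110=0.909091
k=0 src: V=0.9091
k=1 load: inc=0.909091, refl=0.909091·1.000000=0.9091; V=0.000000+0.909091+0.909091=1.8182
k=2 src: inc=0.909091, refl=0.909091·-0.818182=-0.7438; V=0.909091+0.909091+-0.743802=1.0744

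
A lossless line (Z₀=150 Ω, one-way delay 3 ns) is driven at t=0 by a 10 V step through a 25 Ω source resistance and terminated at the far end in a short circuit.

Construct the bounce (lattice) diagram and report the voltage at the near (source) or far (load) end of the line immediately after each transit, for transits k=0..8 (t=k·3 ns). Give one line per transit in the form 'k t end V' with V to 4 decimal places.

0 0 source 8.5714
1 3 load 0.0000
2 6 source 6.1224
3 9 load 0.0000
4 12 source 4.3732
5 15 load 0.0000
6 18 source 3.1237
7 21 load 0.0000
8 24 source 2.2312

Γ_L=-1.000000, Γ_S=-0.714286; launch V₁=10·150/175=8.571429
k=0 src: V=8.5714
k=1 load: inc=8.571429, refl=8.571429·-1.000000=-8.5714; V=0.000000+8.571429+-8.571429=0.0000
k=2 src: inc=-8.571429, refl=-8.571429·-0.714286=6.1224; V=8.571429+-8.571429+6.122449=6.1224
k=3 load: inc=6.122449, refl=6.122449·-1.000000=-6.1224; V=0.000000+6.122449+-6.122449=0.0000
k=4 src: inc=-6.122449, refl=-6.122449·-0.714286=4.3732; V=6.122449+-6.122449+4.373178=4.3732
k=5 load: inc=4.373178, refl=4.373178·-1.000000=-4.3732; V=0.000000+4.373178+-4.373178=0.0000
k=6 src: inc=-4.373178, refl=-4.373178·-0.714286=3.1237; V=4.373178+-4.373178+3.123698=3.1237
k=7 load: inc=3.123698, refl=3.123698·-1.000000=-3.1237; V=0.000000+3.123698+-3.123698=0.0000
k=8 src: inc=-3.123698, refl=-3.123698·-0.714286=2.2312; V=3.123698+-3.123698+2.231213=2.2312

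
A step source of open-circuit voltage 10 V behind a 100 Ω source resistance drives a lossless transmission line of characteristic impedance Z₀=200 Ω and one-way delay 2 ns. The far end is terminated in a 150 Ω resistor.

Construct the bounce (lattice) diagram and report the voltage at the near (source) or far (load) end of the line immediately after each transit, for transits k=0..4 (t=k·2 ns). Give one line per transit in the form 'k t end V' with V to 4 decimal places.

Γ_L=-0.142857, Γ_S=-0.333333; launch V₁=10·200/300=6.666667
k=0 src: V=6.6667
k=1 load: inc=6.666667, refl=6.666667·-0.142857=-0.9524; V=0.000000+6.666667+-0.952381=5.7143
k=2 src: inc=-0.952381, refl=-0.952381·-0.333333=0.3175; V=6.666667+-0.952381+0.317460=6.0317
k=3 load: inc=0.317460, refl=0.317460·-0.142857=-0.0454; V=5.714286+0.317460+-0.045351=5.9864
k=4 src: inc=-0.045351, refl=-0.045351·-0.333333=0.0151; V=6.031746+-0.045351+0.015117=6.0015

0 0 source 6.6667
1 2 load 5.7143
2 4 source 6.0317
3 6 load 5.9864
4 8 source 6.0015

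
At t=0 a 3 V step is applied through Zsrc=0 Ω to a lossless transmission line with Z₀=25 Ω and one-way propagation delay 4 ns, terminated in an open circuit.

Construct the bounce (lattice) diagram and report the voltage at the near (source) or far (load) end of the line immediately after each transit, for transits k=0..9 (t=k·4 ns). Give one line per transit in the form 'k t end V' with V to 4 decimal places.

0 0 source 3.0000
1 4 load 6.0000
2 8 source 3.0000
3 12 load 0.0000
4 16 source 3.0000
5 20 load 6.0000
6 24 source 3.0000
7 28 load 0.0000
8 32 source 3.0000
9 36 load 6.0000

Γ_L=1.000000, Γ_S=-1.000000; launch V₁=3·25/25=3.000000
k=0 src: V=3.0000
k=1 load: inc=3.000000, refl=3.000000·1.000000=3.0000; V=0.000000+3.000000+3.000000=6.0000
k=2 src: inc=3.000000, refl=3.000000·-1.000000=-3.0000; V=3.000000+3.000000+-3.000000=3.0000
k=3 load: inc=-3.000000, refl=-3.000000·1.000000=-3.0000; V=6.000000+-3.000000+-3.000000=0.0000
k=4 src: inc=-3.000000, refl=-3.000000·-1.000000=3.0000; V=3.000000+-3.000000+3.000000=3.0000
k=5 load: inc=3.000000, refl=3.000000·1.000000=3.0000; V=0.000000+3.000000+3.000000=6.0000
k=6 src: inc=3.000000, refl=3.000000·-1.000000=-3.0000; V=3.000000+3.000000+-3.000000=3.0000
k=7 load: inc=-3.000000, refl=-3.000000·1.000000=-3.0000; V=6.000000+-3.000000+-3.000000=0.0000
k=8 src: inc=-3.000000, refl=-3.000000·-1.000000=3.0000; V=3.000000+-3.000000+3.000000=3.0000
k=9 load: inc=3.000000, refl=3.000000·1.000000=3.0000; V=0.000000+3.000000+3.000000=6.0000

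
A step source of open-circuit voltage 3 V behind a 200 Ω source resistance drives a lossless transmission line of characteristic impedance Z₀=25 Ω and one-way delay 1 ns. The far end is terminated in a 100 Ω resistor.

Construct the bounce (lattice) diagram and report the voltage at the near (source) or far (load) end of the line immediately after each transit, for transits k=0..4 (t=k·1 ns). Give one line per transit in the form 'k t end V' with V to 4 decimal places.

Γ_L=0.600000, Γ_S=0.777778; launch V₁=3·25/225=0.333333
k=0 src: V=0.3333
k=1 load: inc=0.333333, refl=0.333333·0.600000=0.2000; V=0.000000+0.333333+0.200000=0.5333
k=2 src: inc=0.200000, refl=0.200000·0.777778=0.1556; V=0.333333+0.200000+0.155556=0.6889
k=3 load: inc=0.155556, refl=0.155556·0.600000=0.0933; V=0.533333+0.155556+0.093333=0.7822
k=4 src: inc=0.093333, refl=0.093333·0.777778=0.0726; V=0.688889+0.093333+0.072593=0.8548

0 0 source 0.3333
1 1 load 0.5333
2 2 source 0.6889
3 3 load 0.7822
4 4 source 0.8548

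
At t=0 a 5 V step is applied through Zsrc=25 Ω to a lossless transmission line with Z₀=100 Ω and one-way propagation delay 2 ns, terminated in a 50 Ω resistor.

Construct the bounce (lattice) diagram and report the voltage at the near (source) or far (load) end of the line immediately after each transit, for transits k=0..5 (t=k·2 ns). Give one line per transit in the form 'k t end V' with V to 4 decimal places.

0 0 source 4.0000
1 2 load 2.6667
2 4 source 3.4667
3 6 load 3.2000
4 8 source 3.3600
5 10 load 3.3067

Γ_L=-0.333333, Γ_S=-0.600000; launch V₁=5·100/125=4.000000
k=0 src: V=4.0000
k=1 load: inc=4.000000, refl=4.000000·-0.333333=-1.3333; V=0.000000+4.000000+-1.333333=2.6667
k=2 src: inc=-1.333333, refl=-1.333333·-0.600000=0.8000; V=4.000000+-1.333333+0.800000=3.4667
k=3 load: inc=0.800000, refl=0.800000·-0.333333=-0.2667; V=2.666667+0.800000+-0.266667=3.2000
k=4 src: inc=-0.266667, refl=-0.266667·-0.600000=0.1600; V=3.466667+-0.266667+0.160000=3.3600
k=5 load: inc=0.160000, refl=0.160000·-0.333333=-0.0533; V=3.200000+0.160000+-0.053333=3.3067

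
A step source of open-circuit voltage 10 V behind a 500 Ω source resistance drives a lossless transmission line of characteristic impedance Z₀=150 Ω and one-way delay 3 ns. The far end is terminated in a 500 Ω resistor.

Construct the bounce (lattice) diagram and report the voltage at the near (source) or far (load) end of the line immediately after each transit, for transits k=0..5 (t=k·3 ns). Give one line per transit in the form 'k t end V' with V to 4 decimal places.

Γ_L=0.538462, Γ_S=0.538462; launch V₁=10·150/650=2.307692
k=0 src: V=2.3077
k=1 load: inc=2.307692, refl=2.307692·0.538462=1.2426; V=0.000000+2.307692+1.242604=3.5503
k=2 src: inc=1.242604, refl=1.242604·0.538462=0.6691; V=2.307692+1.242604+0.669094=4.2194
k=3 load: inc=0.669094, refl=0.669094·0.538462=0.3603; V=3.550296+0.669094+0.360282=4.5797
k=4 src: inc=0.360282, refl=0.360282·0.538462=0.1940; V=4.219390+0.360282+0.193998=4.7737
k=5 load: inc=0.193998, refl=0.193998·0.538462=0.1045; V=4.579672+0.193998+0.104460=4.8781

0 0 source 2.3077
1 3 load 3.5503
2 6 source 4.2194
3 9 load 4.5797
4 12 source 4.7737
5 15 load 4.8781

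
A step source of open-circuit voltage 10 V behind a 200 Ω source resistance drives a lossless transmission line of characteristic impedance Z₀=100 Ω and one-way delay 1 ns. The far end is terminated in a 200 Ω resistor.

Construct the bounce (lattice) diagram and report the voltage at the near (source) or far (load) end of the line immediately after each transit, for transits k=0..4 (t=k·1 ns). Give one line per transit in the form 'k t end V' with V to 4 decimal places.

Γ_L=0.333333, Γ_S=0.333333; launch V₁=10·100/300=3.333333
k=0 src: V=3.3333
k=1 load: inc=3.333333, refl=3.333333·0.333333=1.1111; V=0.000000+3.333333+1.111111=4.4444
k=2 src: inc=1.111111, refl=1.111111·0.333333=0.3704; V=3.333333+1.111111+0.370370=4.8148
k=3 load: inc=0.370370, refl=0.370370·0.333333=0.1235; V=4.444444+0.370370+0.123457=4.9383
k=4 src: inc=0.123457, refl=0.123457·0.333333=0.0412; V=4.814815+0.123457+0.041152=4.9794

0 0 source 3.3333
1 1 load 4.4444
2 2 source 4.8148
3 3 load 4.9383
4 4 source 4.9794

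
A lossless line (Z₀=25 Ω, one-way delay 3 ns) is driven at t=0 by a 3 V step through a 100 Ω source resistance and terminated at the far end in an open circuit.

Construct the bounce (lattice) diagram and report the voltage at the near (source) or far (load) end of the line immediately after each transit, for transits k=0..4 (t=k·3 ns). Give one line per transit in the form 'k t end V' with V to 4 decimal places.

Γ_L=1.000000, Γ_S=0.600000; launch V₁=3·25/125=0.600000
k=0 src: V=0.6000
k=1 load: inc=0.600000, refl=0.600000·1.000000=0.6000; V=0.000000+0.600000+0.600000=1.2000
k=2 src: inc=0.600000, refl=0.600000·0.600000=0.3600; V=0.600000+0.600000+0.360000=1.5600
k=3 load: inc=0.360000, refl=0.360000·1.000000=0.3600; V=1.200000+0.360000+0.360000=1.9200
k=4 src: inc=0.360000, refl=0.360000·0.600000=0.2160; V=1.560000+0.360000+0.216000=2.1360

0 0 source 0.6000
1 3 load 1.2000
2 6 source 1.5600
3 9 load 1.9200
4 12 source 2.1360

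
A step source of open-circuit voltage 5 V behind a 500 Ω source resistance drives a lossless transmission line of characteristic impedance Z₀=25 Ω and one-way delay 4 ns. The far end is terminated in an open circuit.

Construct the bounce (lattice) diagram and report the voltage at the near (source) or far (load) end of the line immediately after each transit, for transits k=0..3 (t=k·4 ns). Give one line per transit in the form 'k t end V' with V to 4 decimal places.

0 0 source 0.2381
1 4 load 0.4762
2 8 source 0.6916
3 12 load 0.9070

Γ_L=1.000000, Γ_S=0.904762; launch V₁=5·25/525=0.238095
k=0 src: V=0.2381
k=1 load: inc=0.238095, refl=0.238095·1.000000=0.2381; V=0.000000+0.238095+0.238095=0.4762
k=2 src: inc=0.238095, refl=0.238095·0.904762=0.2154; V=0.238095+0.238095+0.215420=0.6916
k=3 load: inc=0.215420, refl=0.215420·1.000000=0.2154; V=0.476190+0.215420+0.215420=0.9070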